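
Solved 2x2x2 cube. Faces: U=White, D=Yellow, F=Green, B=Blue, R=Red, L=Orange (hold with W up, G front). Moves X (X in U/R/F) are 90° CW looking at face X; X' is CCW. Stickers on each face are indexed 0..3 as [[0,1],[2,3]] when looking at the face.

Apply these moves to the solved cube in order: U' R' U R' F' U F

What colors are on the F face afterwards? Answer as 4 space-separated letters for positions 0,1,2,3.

After move 1 (U'): U=WWWW F=OOGG R=GGRR B=RRBB L=BBOO
After move 2 (R'): R=GRGR U=WBWR F=OWGW D=YOYG B=YRYB
After move 3 (U): U=WWRB F=GRGW R=YRGR B=BBYB L=OWOO
After move 4 (R'): R=RRYG U=WYRB F=GWGB D=YRYW B=GBOB
After move 5 (F'): F=WBGG U=WYRY R=RRYG D=WOYW L=OBOR
After move 6 (U): U=RWYY F=RRGG R=GBYG B=OBOB L=WBOR
After move 7 (F): F=GRGR U=RWRB R=YBYG D=YGYW L=WWOO
Query: F face = GRGR

Answer: G R G R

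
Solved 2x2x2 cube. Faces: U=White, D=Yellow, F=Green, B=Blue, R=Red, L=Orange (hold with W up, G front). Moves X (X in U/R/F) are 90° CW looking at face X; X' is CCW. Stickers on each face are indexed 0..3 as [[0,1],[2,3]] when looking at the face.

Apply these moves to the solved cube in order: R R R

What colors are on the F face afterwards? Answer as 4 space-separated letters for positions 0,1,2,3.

Answer: G W G W

Derivation:
After move 1 (R): R=RRRR U=WGWG F=GYGY D=YBYB B=WBWB
After move 2 (R): R=RRRR U=WYWY F=GBGB D=YWYW B=GBGB
After move 3 (R): R=RRRR U=WBWB F=GWGW D=YGYG B=YBYB
Query: F face = GWGW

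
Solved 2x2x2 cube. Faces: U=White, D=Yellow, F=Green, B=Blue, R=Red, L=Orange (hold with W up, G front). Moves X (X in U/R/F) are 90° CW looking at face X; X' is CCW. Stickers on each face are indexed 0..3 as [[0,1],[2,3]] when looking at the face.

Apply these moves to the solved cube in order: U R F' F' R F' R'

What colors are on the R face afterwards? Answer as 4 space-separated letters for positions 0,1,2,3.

After move 1 (U): U=WWWW F=RRGG R=BBRR B=OOBB L=GGOO
After move 2 (R): R=RBRB U=WRWG F=RYGY D=YBYO B=WOWB
After move 3 (F'): F=YYRG U=WRRR R=BBYB D=GOYO L=GGOW
After move 4 (F'): F=YGYR U=WRBY R=OBGB D=GWYO L=GROR
After move 5 (R): R=GOBB U=WGBR F=YWYO D=GWYW B=YORB
After move 6 (F'): F=WOYY U=WGGB R=WOGB D=RRYW L=GROB
After move 7 (R'): R=OBWG U=WRGY F=WGYB D=ROYY B=WORB
Query: R face = OBWG

Answer: O B W G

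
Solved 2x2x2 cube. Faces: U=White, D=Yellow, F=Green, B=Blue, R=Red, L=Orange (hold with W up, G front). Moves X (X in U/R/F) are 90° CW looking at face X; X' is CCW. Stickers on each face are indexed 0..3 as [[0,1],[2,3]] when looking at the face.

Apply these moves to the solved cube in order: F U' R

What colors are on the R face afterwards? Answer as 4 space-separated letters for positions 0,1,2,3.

Answer: W G R G

Derivation:
After move 1 (F): F=GGGG U=WWOO R=WRWR D=RRYY L=OYOY
After move 2 (U'): U=WOWO F=OYGG R=GGWR B=WRBB L=BBOY
After move 3 (R): R=WGRG U=WYWG F=ORGY D=RBYW B=OROB
Query: R face = WGRG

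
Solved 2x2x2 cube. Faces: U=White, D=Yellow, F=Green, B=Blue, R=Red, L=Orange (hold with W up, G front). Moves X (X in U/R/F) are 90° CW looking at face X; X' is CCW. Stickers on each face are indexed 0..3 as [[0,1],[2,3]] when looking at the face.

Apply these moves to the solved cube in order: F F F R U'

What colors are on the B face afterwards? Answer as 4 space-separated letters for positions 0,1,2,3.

After move 1 (F): F=GGGG U=WWOO R=WRWR D=RRYY L=OYOY
After move 2 (F): F=GGGG U=WWYY R=OROR D=WWYY L=OROR
After move 3 (F): F=GGGG U=WWRR R=YRYR D=OOYY L=OWOW
After move 4 (R): R=YYRR U=WGRG F=GOGY D=OBYB B=RBWB
After move 5 (U'): U=GGWR F=OWGY R=GORR B=YYWB L=RBOW
Query: B face = YYWB

Answer: Y Y W B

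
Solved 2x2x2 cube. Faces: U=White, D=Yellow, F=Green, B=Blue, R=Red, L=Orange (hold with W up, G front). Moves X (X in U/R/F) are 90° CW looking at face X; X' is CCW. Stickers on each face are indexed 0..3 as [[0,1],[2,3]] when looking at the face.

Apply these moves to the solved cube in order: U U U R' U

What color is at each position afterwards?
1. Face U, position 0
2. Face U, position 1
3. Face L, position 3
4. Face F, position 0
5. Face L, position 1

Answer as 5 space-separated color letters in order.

After move 1 (U): U=WWWW F=RRGG R=BBRR B=OOBB L=GGOO
After move 2 (U): U=WWWW F=BBGG R=OORR B=GGBB L=RROO
After move 3 (U): U=WWWW F=OOGG R=GGRR B=RRBB L=BBOO
After move 4 (R'): R=GRGR U=WBWR F=OWGW D=YOYG B=YRYB
After move 5 (U): U=WWRB F=GRGW R=YRGR B=BBYB L=OWOO
Query 1: U[0] = W
Query 2: U[1] = W
Query 3: L[3] = O
Query 4: F[0] = G
Query 5: L[1] = W

Answer: W W O G W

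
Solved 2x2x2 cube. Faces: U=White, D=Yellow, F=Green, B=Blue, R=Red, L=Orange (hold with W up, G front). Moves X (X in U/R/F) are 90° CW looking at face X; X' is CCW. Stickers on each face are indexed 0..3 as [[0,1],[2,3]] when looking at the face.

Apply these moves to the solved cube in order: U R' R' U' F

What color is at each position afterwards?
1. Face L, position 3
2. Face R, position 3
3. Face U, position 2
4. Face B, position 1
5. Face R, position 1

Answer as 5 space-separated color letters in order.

After move 1 (U): U=WWWW F=RRGG R=BBRR B=OOBB L=GGOO
After move 2 (R'): R=BRBR U=WBWO F=RWGW D=YRYG B=YOYB
After move 3 (R'): R=RRBB U=WYWY F=RBGO D=YWYW B=GORB
After move 4 (U'): U=YYWW F=GGGO R=RBBB B=RRRB L=GOOO
After move 5 (F): F=GGOG U=YYOO R=WBWB D=BRYW L=GYOW
Query 1: L[3] = W
Query 2: R[3] = B
Query 3: U[2] = O
Query 4: B[1] = R
Query 5: R[1] = B

Answer: W B O R B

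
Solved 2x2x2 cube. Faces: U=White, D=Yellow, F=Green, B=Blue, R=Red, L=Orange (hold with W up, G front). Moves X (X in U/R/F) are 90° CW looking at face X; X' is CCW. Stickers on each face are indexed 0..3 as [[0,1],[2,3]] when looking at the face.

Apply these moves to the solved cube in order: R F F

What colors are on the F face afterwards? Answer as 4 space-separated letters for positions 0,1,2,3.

After move 1 (R): R=RRRR U=WGWG F=GYGY D=YBYB B=WBWB
After move 2 (F): F=GGYY U=WGOO R=WRGR D=RRYB L=OYOB
After move 3 (F): F=YGYG U=WGBY R=OROR D=GWYB L=OROR
Query: F face = YGYG

Answer: Y G Y G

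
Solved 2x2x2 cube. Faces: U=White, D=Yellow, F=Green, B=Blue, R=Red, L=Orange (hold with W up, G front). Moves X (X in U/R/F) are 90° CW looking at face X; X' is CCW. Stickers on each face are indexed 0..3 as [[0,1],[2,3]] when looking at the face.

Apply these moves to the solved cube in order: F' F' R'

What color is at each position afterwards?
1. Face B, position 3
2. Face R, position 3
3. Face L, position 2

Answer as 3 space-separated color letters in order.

After move 1 (F'): F=GGGG U=WWRR R=YRYR D=OOYY L=OWOW
After move 2 (F'): F=GGGG U=WWYY R=OROR D=WWYY L=OROR
After move 3 (R'): R=RROO U=WBYB F=GWGY D=WGYG B=YBWB
Query 1: B[3] = B
Query 2: R[3] = O
Query 3: L[2] = O

Answer: B O O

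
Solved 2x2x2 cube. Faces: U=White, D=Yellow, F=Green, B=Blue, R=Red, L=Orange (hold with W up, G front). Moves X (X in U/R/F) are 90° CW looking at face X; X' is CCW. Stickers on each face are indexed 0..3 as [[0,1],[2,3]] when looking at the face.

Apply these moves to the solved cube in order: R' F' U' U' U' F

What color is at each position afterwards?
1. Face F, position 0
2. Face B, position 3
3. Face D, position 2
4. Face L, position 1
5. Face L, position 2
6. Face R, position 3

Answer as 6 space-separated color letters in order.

After move 1 (R'): R=RRRR U=WBWB F=GWGW D=YGYG B=YBYB
After move 2 (F'): F=WWGG U=WBRR R=GRYR D=OOYG L=OBOW
After move 3 (U'): U=BRWR F=OBGG R=WWYR B=GRYB L=YBOW
After move 4 (U'): U=RRBW F=YBGG R=OBYR B=WWYB L=GROW
After move 5 (U'): U=RWRB F=GRGG R=YBYR B=OBYB L=WWOW
After move 6 (F): F=GGGR U=RWWW R=RBBR D=YYYG L=WOOO
Query 1: F[0] = G
Query 2: B[3] = B
Query 3: D[2] = Y
Query 4: L[1] = O
Query 5: L[2] = O
Query 6: R[3] = R

Answer: G B Y O O R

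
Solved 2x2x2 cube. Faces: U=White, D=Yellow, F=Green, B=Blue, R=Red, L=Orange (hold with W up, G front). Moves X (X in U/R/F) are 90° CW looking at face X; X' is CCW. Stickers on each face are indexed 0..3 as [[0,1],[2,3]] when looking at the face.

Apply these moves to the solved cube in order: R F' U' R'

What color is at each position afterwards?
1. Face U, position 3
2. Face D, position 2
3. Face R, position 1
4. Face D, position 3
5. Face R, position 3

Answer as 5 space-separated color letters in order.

After move 1 (R): R=RRRR U=WGWG F=GYGY D=YBYB B=WBWB
After move 2 (F'): F=YYGG U=WGRR R=BRYR D=OOYB L=OGOW
After move 3 (U'): U=GRWR F=OGGG R=YYYR B=BRWB L=WBOW
After move 4 (R'): R=YRYY U=GWWB F=ORGR D=OGYG B=BROB
Query 1: U[3] = B
Query 2: D[2] = Y
Query 3: R[1] = R
Query 4: D[3] = G
Query 5: R[3] = Y

Answer: B Y R G Y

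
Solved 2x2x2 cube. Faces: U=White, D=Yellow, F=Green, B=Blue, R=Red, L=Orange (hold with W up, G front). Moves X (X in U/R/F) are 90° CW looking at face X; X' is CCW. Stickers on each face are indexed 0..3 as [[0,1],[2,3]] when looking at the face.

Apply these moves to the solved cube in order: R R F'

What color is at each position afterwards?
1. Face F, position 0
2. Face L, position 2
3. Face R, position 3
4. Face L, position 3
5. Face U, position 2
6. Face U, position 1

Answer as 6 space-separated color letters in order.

After move 1 (R): R=RRRR U=WGWG F=GYGY D=YBYB B=WBWB
After move 2 (R): R=RRRR U=WYWY F=GBGB D=YWYW B=GBGB
After move 3 (F'): F=BBGG U=WYRR R=WRYR D=OOYW L=OYOW
Query 1: F[0] = B
Query 2: L[2] = O
Query 3: R[3] = R
Query 4: L[3] = W
Query 5: U[2] = R
Query 6: U[1] = Y

Answer: B O R W R Y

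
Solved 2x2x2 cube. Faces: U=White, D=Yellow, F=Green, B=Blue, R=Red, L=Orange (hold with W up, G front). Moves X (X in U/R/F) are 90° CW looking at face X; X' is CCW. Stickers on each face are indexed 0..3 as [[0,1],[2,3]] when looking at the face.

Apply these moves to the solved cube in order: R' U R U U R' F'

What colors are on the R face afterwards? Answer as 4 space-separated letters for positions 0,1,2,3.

Answer: O B Y R

Derivation:
After move 1 (R'): R=RRRR U=WBWB F=GWGW D=YGYG B=YBYB
After move 2 (U): U=WWBB F=RRGW R=YBRR B=OOYB L=GWOO
After move 3 (R): R=RYRB U=WRBW F=RGGG D=YYYO B=BOWB
After move 4 (U): U=BWWR F=RYGG R=BORB B=GWWB L=RGOO
After move 5 (U): U=WBRW F=BOGG R=GWRB B=RGWB L=RYOO
After move 6 (R'): R=WBGR U=WWRR F=BBGW D=YOYG B=OGYB
After move 7 (F'): F=BWBG U=WWWG R=OBYR D=YOYG L=RROR
Query: R face = OBYR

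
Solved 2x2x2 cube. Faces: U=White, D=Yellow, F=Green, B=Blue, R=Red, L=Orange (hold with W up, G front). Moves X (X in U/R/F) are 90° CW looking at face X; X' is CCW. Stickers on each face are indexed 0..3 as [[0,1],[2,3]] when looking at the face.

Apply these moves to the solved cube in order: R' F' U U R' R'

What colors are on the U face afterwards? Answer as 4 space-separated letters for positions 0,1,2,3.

Answer: R O B G

Derivation:
After move 1 (R'): R=RRRR U=WBWB F=GWGW D=YGYG B=YBYB
After move 2 (F'): F=WWGG U=WBRR R=GRYR D=OOYG L=OBOW
After move 3 (U): U=RWRB F=GRGG R=YBYR B=OBYB L=WWOW
After move 4 (U): U=RRBW F=YBGG R=OBYR B=WWYB L=GROW
After move 5 (R'): R=BROY U=RYBW F=YRGW D=OBYG B=GWOB
After move 6 (R'): R=RYBO U=ROBG F=YYGW D=ORYW B=GWBB
Query: U face = ROBG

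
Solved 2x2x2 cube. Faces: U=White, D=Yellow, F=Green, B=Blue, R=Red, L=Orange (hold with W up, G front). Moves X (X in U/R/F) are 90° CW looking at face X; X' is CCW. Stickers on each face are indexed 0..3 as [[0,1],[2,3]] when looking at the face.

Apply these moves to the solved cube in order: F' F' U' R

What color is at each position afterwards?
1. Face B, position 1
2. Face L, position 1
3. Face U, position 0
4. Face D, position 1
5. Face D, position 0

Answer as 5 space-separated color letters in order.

Answer: R B W B W

Derivation:
After move 1 (F'): F=GGGG U=WWRR R=YRYR D=OOYY L=OWOW
After move 2 (F'): F=GGGG U=WWYY R=OROR D=WWYY L=OROR
After move 3 (U'): U=WYWY F=ORGG R=GGOR B=ORBB L=BBOR
After move 4 (R): R=OGRG U=WRWG F=OWGY D=WBYO B=YRYB
Query 1: B[1] = R
Query 2: L[1] = B
Query 3: U[0] = W
Query 4: D[1] = B
Query 5: D[0] = W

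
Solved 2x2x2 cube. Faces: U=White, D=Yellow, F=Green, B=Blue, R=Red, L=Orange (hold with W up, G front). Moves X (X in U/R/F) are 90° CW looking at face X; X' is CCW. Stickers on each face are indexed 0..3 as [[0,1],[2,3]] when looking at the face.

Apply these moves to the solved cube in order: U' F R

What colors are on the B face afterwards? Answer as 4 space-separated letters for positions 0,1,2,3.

After move 1 (U'): U=WWWW F=OOGG R=GGRR B=RRBB L=BBOO
After move 2 (F): F=GOGO U=WWOB R=WGWR D=RGYY L=BYOY
After move 3 (R): R=WWRG U=WOOO F=GGGY D=RBYR B=BRWB
Query: B face = BRWB

Answer: B R W B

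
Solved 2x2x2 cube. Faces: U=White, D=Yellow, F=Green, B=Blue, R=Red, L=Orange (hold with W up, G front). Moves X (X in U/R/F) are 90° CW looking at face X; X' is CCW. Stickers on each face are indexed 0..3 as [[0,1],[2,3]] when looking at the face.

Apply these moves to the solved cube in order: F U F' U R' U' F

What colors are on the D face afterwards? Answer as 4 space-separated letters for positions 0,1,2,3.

Answer: O R Y G

Derivation:
After move 1 (F): F=GGGG U=WWOO R=WRWR D=RRYY L=OYOY
After move 2 (U): U=OWOW F=WRGG R=BBWR B=OYBB L=GGOY
After move 3 (F'): F=RGWG U=OWBW R=RBRR D=GYYY L=GWOO
After move 4 (U): U=BOWW F=RBWG R=OYRR B=GWBB L=RGOO
After move 5 (R'): R=YROR U=BBWG F=ROWW D=GBYG B=YWYB
After move 6 (U'): U=BGBW F=RGWW R=ROOR B=YRYB L=YWOO
After move 7 (F): F=WRWG U=BGOW R=BOWR D=ORYG L=YGOB
Query: D face = ORYG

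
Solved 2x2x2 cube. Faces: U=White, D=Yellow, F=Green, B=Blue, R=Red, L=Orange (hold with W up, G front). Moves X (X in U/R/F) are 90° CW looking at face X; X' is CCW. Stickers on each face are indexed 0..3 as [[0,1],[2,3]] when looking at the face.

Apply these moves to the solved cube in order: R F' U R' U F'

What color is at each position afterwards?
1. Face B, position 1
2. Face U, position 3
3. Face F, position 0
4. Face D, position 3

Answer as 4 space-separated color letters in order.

Answer: Y W R G

Derivation:
After move 1 (R): R=RRRR U=WGWG F=GYGY D=YBYB B=WBWB
After move 2 (F'): F=YYGG U=WGRR R=BRYR D=OOYB L=OGOW
After move 3 (U): U=RWRG F=BRGG R=WBYR B=OGWB L=YYOW
After move 4 (R'): R=BRWY U=RWRO F=BWGG D=ORYG B=BGOB
After move 5 (U): U=RROW F=BRGG R=BGWY B=YYOB L=BWOW
After move 6 (F'): F=RGBG U=RRBW R=RGOY D=WWYG L=BWOO
Query 1: B[1] = Y
Query 2: U[3] = W
Query 3: F[0] = R
Query 4: D[3] = G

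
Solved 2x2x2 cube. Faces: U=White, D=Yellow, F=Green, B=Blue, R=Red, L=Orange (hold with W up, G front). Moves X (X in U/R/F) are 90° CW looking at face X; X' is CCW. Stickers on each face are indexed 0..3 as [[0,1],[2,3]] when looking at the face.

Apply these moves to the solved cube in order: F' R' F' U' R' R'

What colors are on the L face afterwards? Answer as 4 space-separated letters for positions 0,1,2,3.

After move 1 (F'): F=GGGG U=WWRR R=YRYR D=OOYY L=OWOW
After move 2 (R'): R=RRYY U=WBRB F=GWGR D=OGYG B=YBOB
After move 3 (F'): F=WRGG U=WBRY R=GROY D=WWYG L=OBOR
After move 4 (U'): U=BYWR F=OBGG R=WROY B=GROB L=YBOR
After move 5 (R'): R=RYWO U=BOWG F=OYGR D=WBYG B=GRWB
After move 6 (R'): R=YORW U=BWWG F=OOGG D=WYYR B=GRBB
Query: L face = YBOR

Answer: Y B O R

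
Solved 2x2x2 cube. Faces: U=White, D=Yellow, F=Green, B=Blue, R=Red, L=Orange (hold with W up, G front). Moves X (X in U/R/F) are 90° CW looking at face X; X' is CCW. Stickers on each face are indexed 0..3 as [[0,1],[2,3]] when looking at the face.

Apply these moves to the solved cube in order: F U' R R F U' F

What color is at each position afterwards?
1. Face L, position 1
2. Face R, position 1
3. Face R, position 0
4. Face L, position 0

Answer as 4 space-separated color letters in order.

After move 1 (F): F=GGGG U=WWOO R=WRWR D=RRYY L=OYOY
After move 2 (U'): U=WOWO F=OYGG R=GGWR B=WRBB L=BBOY
After move 3 (R): R=WGRG U=WYWG F=ORGY D=RBYW B=OROB
After move 4 (R): R=RWGG U=WRWY F=OBGW D=ROYO B=GRYB
After move 5 (F): F=GOWB U=WRYB R=WWYG D=GRYO L=BROO
After move 6 (U'): U=RBWY F=BRWB R=GOYG B=WWYB L=GROO
After move 7 (F): F=WBBR U=RBOR R=WOYG D=YGYO L=GGOR
Query 1: L[1] = G
Query 2: R[1] = O
Query 3: R[0] = W
Query 4: L[0] = G

Answer: G O W G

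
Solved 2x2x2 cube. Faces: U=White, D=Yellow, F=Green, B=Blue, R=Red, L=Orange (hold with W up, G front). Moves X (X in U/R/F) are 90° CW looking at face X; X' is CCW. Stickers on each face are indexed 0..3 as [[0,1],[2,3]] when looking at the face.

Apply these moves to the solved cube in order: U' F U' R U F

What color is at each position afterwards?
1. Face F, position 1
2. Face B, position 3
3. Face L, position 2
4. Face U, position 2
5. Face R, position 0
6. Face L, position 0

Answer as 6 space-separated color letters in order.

Answer: W B O Y O B

Derivation:
After move 1 (U'): U=WWWW F=OOGG R=GGRR B=RRBB L=BBOO
After move 2 (F): F=GOGO U=WWOB R=WGWR D=RGYY L=BYOY
After move 3 (U'): U=WBWO F=BYGO R=GOWR B=WGBB L=RROY
After move 4 (R): R=WGRO U=WYWO F=BGGY D=RBYW B=OGBB
After move 5 (U): U=WWOY F=WGGY R=OGRO B=RRBB L=BGOY
After move 6 (F): F=GWYG U=WWYG R=OGYO D=ROYW L=BROB
Query 1: F[1] = W
Query 2: B[3] = B
Query 3: L[2] = O
Query 4: U[2] = Y
Query 5: R[0] = O
Query 6: L[0] = B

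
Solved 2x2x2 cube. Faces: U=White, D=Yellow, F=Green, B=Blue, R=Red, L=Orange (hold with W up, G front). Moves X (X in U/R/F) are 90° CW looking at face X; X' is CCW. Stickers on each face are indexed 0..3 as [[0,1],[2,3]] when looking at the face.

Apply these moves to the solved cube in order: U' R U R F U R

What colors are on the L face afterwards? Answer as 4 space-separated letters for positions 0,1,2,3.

After move 1 (U'): U=WWWW F=OOGG R=GGRR B=RRBB L=BBOO
After move 2 (R): R=RGRG U=WOWG F=OYGY D=YBYR B=WRWB
After move 3 (U): U=WWGO F=RGGY R=WRRG B=BBWB L=OYOO
After move 4 (R): R=RWGR U=WGGY F=RBGR D=YWYB B=OBWB
After move 5 (F): F=GRRB U=WGOY R=GWYR D=GRYB L=OYOW
After move 6 (U): U=OWYG F=GWRB R=OBYR B=OYWB L=GROW
After move 7 (R): R=YORB U=OWYB F=GRRB D=GWYO B=GYWB
Query: L face = GROW

Answer: G R O W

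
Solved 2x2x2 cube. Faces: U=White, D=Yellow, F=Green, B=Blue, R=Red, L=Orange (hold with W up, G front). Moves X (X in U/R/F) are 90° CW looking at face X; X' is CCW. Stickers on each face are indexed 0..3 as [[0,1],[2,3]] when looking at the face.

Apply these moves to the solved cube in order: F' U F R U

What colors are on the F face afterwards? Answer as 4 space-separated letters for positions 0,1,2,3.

Answer: W R G Y

Derivation:
After move 1 (F'): F=GGGG U=WWRR R=YRYR D=OOYY L=OWOW
After move 2 (U): U=RWRW F=YRGG R=BBYR B=OWBB L=GGOW
After move 3 (F): F=GYGR U=RWWG R=RBWR D=YBYY L=GOOO
After move 4 (R): R=WRRB U=RYWR F=GBGY D=YBYO B=GWWB
After move 5 (U): U=WRRY F=WRGY R=GWRB B=GOWB L=GBOO
Query: F face = WRGY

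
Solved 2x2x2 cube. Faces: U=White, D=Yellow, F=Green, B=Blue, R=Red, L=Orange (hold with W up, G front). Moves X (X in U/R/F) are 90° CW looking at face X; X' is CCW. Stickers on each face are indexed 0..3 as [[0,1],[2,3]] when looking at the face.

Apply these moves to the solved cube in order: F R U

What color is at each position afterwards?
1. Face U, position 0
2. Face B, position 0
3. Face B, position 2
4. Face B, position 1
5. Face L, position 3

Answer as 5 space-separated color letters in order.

Answer: O O W Y Y

Derivation:
After move 1 (F): F=GGGG U=WWOO R=WRWR D=RRYY L=OYOY
After move 2 (R): R=WWRR U=WGOG F=GRGY D=RBYB B=OBWB
After move 3 (U): U=OWGG F=WWGY R=OBRR B=OYWB L=GROY
Query 1: U[0] = O
Query 2: B[0] = O
Query 3: B[2] = W
Query 4: B[1] = Y
Query 5: L[3] = Y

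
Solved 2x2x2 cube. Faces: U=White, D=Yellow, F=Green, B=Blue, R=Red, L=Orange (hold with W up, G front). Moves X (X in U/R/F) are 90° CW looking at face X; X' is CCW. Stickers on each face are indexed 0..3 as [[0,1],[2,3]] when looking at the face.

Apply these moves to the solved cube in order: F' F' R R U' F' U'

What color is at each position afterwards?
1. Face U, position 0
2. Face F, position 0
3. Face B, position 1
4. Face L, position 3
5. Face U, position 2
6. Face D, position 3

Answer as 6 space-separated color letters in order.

Answer: Y G B W W Y

Derivation:
After move 1 (F'): F=GGGG U=WWRR R=YRYR D=OOYY L=OWOW
After move 2 (F'): F=GGGG U=WWYY R=OROR D=WWYY L=OROR
After move 3 (R): R=OORR U=WGYG F=GWGY D=WBYB B=YBWB
After move 4 (R): R=RORO U=WWYY F=GBGB D=WWYY B=GBGB
After move 5 (U'): U=WYWY F=ORGB R=GBRO B=ROGB L=GBOR
After move 6 (F'): F=RBOG U=WYGR R=WBWO D=BRYY L=GYOW
After move 7 (U'): U=YRWG F=GYOG R=RBWO B=WBGB L=ROOW
Query 1: U[0] = Y
Query 2: F[0] = G
Query 3: B[1] = B
Query 4: L[3] = W
Query 5: U[2] = W
Query 6: D[3] = Y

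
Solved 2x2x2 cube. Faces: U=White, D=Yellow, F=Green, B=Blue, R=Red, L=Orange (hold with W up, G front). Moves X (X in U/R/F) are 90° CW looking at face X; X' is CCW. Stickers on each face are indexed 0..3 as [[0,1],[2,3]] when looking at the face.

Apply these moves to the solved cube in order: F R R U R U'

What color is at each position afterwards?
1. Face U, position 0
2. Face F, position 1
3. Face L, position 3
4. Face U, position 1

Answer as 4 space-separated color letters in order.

Answer: W B Y B

Derivation:
After move 1 (F): F=GGGG U=WWOO R=WRWR D=RRYY L=OYOY
After move 2 (R): R=WWRR U=WGOG F=GRGY D=RBYB B=OBWB
After move 3 (R): R=RWRW U=WROY F=GBGB D=RWYO B=GBGB
After move 4 (U): U=OWYR F=RWGB R=GBRW B=OYGB L=GBOY
After move 5 (R): R=RGWB U=OWYB F=RWGO D=RGYO B=RYWB
After move 6 (U'): U=WBOY F=GBGO R=RWWB B=RGWB L=RYOY
Query 1: U[0] = W
Query 2: F[1] = B
Query 3: L[3] = Y
Query 4: U[1] = B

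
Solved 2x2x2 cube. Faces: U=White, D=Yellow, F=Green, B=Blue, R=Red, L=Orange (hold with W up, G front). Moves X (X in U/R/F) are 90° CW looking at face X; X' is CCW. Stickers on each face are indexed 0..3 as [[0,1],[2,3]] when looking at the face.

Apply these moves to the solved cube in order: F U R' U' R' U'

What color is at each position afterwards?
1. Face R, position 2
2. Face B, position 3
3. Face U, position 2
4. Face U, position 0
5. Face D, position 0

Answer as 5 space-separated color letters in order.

Answer: W B B R R

Derivation:
After move 1 (F): F=GGGG U=WWOO R=WRWR D=RRYY L=OYOY
After move 2 (U): U=OWOW F=WRGG R=BBWR B=OYBB L=GGOY
After move 3 (R'): R=BRBW U=OBOO F=WWGW D=RRYG B=YYRB
After move 4 (U'): U=BOOO F=GGGW R=WWBW B=BRRB L=YYOY
After move 5 (R'): R=WWWB U=BROB F=GOGO D=RGYW B=GRRB
After move 6 (U'): U=RBBO F=YYGO R=GOWB B=WWRB L=GROY
Query 1: R[2] = W
Query 2: B[3] = B
Query 3: U[2] = B
Query 4: U[0] = R
Query 5: D[0] = R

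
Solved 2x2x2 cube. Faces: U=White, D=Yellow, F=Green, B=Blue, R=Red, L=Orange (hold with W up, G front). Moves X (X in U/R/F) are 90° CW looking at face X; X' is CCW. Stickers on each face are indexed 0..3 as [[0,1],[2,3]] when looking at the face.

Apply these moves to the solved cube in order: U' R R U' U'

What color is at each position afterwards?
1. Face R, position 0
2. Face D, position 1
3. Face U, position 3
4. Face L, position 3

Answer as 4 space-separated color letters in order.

Answer: B W W O

Derivation:
After move 1 (U'): U=WWWW F=OOGG R=GGRR B=RRBB L=BBOO
After move 2 (R): R=RGRG U=WOWG F=OYGY D=YBYR B=WRWB
After move 3 (R): R=RRGG U=WYWY F=OBGR D=YWYW B=GROB
After move 4 (U'): U=YYWW F=BBGR R=OBGG B=RROB L=GROO
After move 5 (U'): U=YWYW F=GRGR R=BBGG B=OBOB L=RROO
Query 1: R[0] = B
Query 2: D[1] = W
Query 3: U[3] = W
Query 4: L[3] = O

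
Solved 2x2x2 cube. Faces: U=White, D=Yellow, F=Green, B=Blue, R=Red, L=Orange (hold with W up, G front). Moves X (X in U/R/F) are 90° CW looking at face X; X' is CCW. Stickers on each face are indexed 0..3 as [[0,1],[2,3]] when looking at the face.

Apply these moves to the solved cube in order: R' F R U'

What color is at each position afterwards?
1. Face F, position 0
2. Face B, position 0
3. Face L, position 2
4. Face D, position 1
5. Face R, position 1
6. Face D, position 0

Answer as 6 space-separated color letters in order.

Answer: O B O Y R R

Derivation:
After move 1 (R'): R=RRRR U=WBWB F=GWGW D=YGYG B=YBYB
After move 2 (F): F=GGWW U=WBOO R=WRBR D=RRYG L=OYOG
After move 3 (R): R=BWRR U=WGOW F=GRWG D=RYYY B=OBBB
After move 4 (U'): U=GWWO F=OYWG R=GRRR B=BWBB L=OBOG
Query 1: F[0] = O
Query 2: B[0] = B
Query 3: L[2] = O
Query 4: D[1] = Y
Query 5: R[1] = R
Query 6: D[0] = R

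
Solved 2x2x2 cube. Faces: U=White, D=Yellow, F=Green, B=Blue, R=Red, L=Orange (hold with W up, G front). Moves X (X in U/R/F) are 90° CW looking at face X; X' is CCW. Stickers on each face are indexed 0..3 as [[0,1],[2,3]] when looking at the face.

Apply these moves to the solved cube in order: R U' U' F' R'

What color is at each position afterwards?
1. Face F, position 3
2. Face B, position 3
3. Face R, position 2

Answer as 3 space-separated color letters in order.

After move 1 (R): R=RRRR U=WGWG F=GYGY D=YBYB B=WBWB
After move 2 (U'): U=GGWW F=OOGY R=GYRR B=RRWB L=WBOO
After move 3 (U'): U=GWGW F=WBGY R=OORR B=GYWB L=RROO
After move 4 (F'): F=BYWG U=GWOR R=BOYR D=ROYB L=RWOG
After move 5 (R'): R=ORBY U=GWOG F=BWWR D=RYYG B=BYOB
Query 1: F[3] = R
Query 2: B[3] = B
Query 3: R[2] = B

Answer: R B B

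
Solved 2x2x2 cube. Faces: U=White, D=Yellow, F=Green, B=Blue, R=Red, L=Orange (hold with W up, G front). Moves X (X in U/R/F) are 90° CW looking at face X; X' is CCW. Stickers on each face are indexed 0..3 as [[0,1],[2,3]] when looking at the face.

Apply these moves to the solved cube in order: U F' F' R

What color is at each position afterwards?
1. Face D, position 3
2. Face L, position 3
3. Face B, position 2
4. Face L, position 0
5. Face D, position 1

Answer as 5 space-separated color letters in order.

Answer: O B W G B

Derivation:
After move 1 (U): U=WWWW F=RRGG R=BBRR B=OOBB L=GGOO
After move 2 (F'): F=RGRG U=WWBR R=YBYR D=GOYY L=GWOW
After move 3 (F'): F=GGRR U=WWYY R=OBGR D=WWYY L=GROB
After move 4 (R): R=GORB U=WGYR F=GWRY D=WBYO B=YOWB
Query 1: D[3] = O
Query 2: L[3] = B
Query 3: B[2] = W
Query 4: L[0] = G
Query 5: D[1] = B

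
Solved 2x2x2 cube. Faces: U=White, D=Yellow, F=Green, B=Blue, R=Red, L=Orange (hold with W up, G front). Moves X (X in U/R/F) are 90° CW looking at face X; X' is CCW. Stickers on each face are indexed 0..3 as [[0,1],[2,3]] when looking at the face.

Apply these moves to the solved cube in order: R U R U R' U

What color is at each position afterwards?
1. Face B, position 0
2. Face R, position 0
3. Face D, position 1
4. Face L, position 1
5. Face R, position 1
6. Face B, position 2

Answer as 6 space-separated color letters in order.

Answer: R O W W Y W

Derivation:
After move 1 (R): R=RRRR U=WGWG F=GYGY D=YBYB B=WBWB
After move 2 (U): U=WWGG F=RRGY R=WBRR B=OOWB L=GYOO
After move 3 (R): R=RWRB U=WRGY F=RBGB D=YWYO B=GOWB
After move 4 (U): U=GWYR F=RWGB R=GORB B=GYWB L=RBOO
After move 5 (R'): R=OBGR U=GWYG F=RWGR D=YWYB B=OYWB
After move 6 (U): U=YGGW F=OBGR R=OYGR B=RBWB L=RWOO
Query 1: B[0] = R
Query 2: R[0] = O
Query 3: D[1] = W
Query 4: L[1] = W
Query 5: R[1] = Y
Query 6: B[2] = W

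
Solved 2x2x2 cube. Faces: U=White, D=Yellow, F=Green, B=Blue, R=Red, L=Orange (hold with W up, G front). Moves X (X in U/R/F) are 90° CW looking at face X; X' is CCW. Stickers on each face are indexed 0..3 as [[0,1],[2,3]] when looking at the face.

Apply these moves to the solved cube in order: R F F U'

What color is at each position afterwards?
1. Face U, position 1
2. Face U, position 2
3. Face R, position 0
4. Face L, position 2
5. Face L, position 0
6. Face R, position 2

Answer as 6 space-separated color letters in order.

Answer: Y W Y O W O

Derivation:
After move 1 (R): R=RRRR U=WGWG F=GYGY D=YBYB B=WBWB
After move 2 (F): F=GGYY U=WGOO R=WRGR D=RRYB L=OYOB
After move 3 (F): F=YGYG U=WGBY R=OROR D=GWYB L=OROR
After move 4 (U'): U=GYWB F=ORYG R=YGOR B=ORWB L=WBOR
Query 1: U[1] = Y
Query 2: U[2] = W
Query 3: R[0] = Y
Query 4: L[2] = O
Query 5: L[0] = W
Query 6: R[2] = O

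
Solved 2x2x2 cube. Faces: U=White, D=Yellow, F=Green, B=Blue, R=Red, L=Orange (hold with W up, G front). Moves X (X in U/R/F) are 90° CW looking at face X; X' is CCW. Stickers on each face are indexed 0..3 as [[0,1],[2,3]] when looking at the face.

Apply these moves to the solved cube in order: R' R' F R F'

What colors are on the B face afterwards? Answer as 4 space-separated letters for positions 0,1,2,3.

Answer: O B Y B

Derivation:
After move 1 (R'): R=RRRR U=WBWB F=GWGW D=YGYG B=YBYB
After move 2 (R'): R=RRRR U=WYWY F=GBGB D=YWYW B=GBGB
After move 3 (F): F=GGBB U=WYOO R=WRYR D=RRYW L=OYOW
After move 4 (R): R=YWRR U=WGOB F=GRBW D=RGYG B=OBYB
After move 5 (F'): F=RWGB U=WGYR R=GWRR D=YWYG L=OBOO
Query: B face = OBYB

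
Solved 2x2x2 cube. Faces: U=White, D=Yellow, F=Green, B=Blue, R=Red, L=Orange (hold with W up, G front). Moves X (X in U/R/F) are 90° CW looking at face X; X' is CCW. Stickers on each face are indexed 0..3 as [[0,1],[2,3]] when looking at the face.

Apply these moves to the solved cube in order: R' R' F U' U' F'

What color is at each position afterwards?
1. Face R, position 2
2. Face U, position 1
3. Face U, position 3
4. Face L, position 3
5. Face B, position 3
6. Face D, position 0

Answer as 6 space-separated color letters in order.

Answer: R O Y Y B R

Derivation:
After move 1 (R'): R=RRRR U=WBWB F=GWGW D=YGYG B=YBYB
After move 2 (R'): R=RRRR U=WYWY F=GBGB D=YWYW B=GBGB
After move 3 (F): F=GGBB U=WYOO R=WRYR D=RRYW L=OYOW
After move 4 (U'): U=YOWO F=OYBB R=GGYR B=WRGB L=GBOW
After move 5 (U'): U=OOYW F=GBBB R=OYYR B=GGGB L=WROW
After move 6 (F'): F=BBGB U=OOOY R=RYRR D=RWYW L=WWOY
Query 1: R[2] = R
Query 2: U[1] = O
Query 3: U[3] = Y
Query 4: L[3] = Y
Query 5: B[3] = B
Query 6: D[0] = R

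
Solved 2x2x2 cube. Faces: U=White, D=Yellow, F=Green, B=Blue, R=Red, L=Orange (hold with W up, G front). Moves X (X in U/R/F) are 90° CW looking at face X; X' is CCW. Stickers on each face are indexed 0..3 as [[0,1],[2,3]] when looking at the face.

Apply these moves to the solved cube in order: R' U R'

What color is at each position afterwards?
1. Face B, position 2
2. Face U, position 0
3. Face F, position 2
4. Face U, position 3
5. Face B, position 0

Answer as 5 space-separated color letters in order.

Answer: G W G O G

Derivation:
After move 1 (R'): R=RRRR U=WBWB F=GWGW D=YGYG B=YBYB
After move 2 (U): U=WWBB F=RRGW R=YBRR B=OOYB L=GWOO
After move 3 (R'): R=BRYR U=WYBO F=RWGB D=YRYW B=GOGB
Query 1: B[2] = G
Query 2: U[0] = W
Query 3: F[2] = G
Query 4: U[3] = O
Query 5: B[0] = G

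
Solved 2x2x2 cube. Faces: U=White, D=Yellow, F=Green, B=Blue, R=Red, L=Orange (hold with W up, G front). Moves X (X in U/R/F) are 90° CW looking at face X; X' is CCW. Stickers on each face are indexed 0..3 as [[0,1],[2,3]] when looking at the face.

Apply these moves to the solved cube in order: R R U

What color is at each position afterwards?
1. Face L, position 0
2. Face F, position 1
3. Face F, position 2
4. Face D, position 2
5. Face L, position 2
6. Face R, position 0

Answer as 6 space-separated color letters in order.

Answer: G R G Y O G

Derivation:
After move 1 (R): R=RRRR U=WGWG F=GYGY D=YBYB B=WBWB
After move 2 (R): R=RRRR U=WYWY F=GBGB D=YWYW B=GBGB
After move 3 (U): U=WWYY F=RRGB R=GBRR B=OOGB L=GBOO
Query 1: L[0] = G
Query 2: F[1] = R
Query 3: F[2] = G
Query 4: D[2] = Y
Query 5: L[2] = O
Query 6: R[0] = G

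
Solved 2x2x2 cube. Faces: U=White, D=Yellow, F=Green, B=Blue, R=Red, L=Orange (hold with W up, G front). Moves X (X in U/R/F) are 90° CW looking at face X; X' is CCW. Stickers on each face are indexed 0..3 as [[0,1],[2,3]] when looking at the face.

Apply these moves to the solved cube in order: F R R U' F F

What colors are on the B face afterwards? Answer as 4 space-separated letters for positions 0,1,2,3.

Answer: R W G B

Derivation:
After move 1 (F): F=GGGG U=WWOO R=WRWR D=RRYY L=OYOY
After move 2 (R): R=WWRR U=WGOG F=GRGY D=RBYB B=OBWB
After move 3 (R): R=RWRW U=WROY F=GBGB D=RWYO B=GBGB
After move 4 (U'): U=RYWO F=OYGB R=GBRW B=RWGB L=GBOY
After move 5 (F): F=GOBY U=RYYB R=WBOW D=RGYO L=GROW
After move 6 (F): F=BGYO U=RYWR R=YBBW D=OWYO L=GROG
Query: B face = RWGB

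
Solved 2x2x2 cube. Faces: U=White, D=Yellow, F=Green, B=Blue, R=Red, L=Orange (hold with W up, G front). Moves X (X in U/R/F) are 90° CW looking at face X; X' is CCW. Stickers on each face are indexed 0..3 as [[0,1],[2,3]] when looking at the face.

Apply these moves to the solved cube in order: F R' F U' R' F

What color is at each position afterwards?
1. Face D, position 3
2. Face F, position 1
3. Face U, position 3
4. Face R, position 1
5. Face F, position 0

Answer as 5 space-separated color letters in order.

Answer: W O B W O

Derivation:
After move 1 (F): F=GGGG U=WWOO R=WRWR D=RRYY L=OYOY
After move 2 (R'): R=RRWW U=WBOB F=GWGO D=RGYG B=YBRB
After move 3 (F): F=GGOW U=WBYY R=ORBW D=WRYG L=OROG
After move 4 (U'): U=BYWY F=OROW R=GGBW B=ORRB L=YBOG
After move 5 (R'): R=GWGB U=BRWO F=OYOY D=WRYW B=GRRB
After move 6 (F): F=OOYY U=BRGB R=WWOB D=GGYW L=YWOR
Query 1: D[3] = W
Query 2: F[1] = O
Query 3: U[3] = B
Query 4: R[1] = W
Query 5: F[0] = O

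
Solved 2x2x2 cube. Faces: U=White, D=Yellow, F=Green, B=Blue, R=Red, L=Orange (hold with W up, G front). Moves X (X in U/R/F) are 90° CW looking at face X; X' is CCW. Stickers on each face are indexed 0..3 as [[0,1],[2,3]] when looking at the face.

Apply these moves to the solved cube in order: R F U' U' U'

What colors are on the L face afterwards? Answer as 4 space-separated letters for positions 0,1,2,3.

Answer: G G O B

Derivation:
After move 1 (R): R=RRRR U=WGWG F=GYGY D=YBYB B=WBWB
After move 2 (F): F=GGYY U=WGOO R=WRGR D=RRYB L=OYOB
After move 3 (U'): U=GOWO F=OYYY R=GGGR B=WRWB L=WBOB
After move 4 (U'): U=OOGW F=WBYY R=OYGR B=GGWB L=WROB
After move 5 (U'): U=OWOG F=WRYY R=WBGR B=OYWB L=GGOB
Query: L face = GGOB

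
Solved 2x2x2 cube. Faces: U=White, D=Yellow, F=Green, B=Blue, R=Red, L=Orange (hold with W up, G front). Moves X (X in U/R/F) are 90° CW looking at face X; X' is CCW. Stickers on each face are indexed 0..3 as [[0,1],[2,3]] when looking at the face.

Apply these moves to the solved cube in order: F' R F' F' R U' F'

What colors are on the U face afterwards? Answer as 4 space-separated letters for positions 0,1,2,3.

After move 1 (F'): F=GGGG U=WWRR R=YRYR D=OOYY L=OWOW
After move 2 (R): R=YYRR U=WGRG F=GOGY D=OBYB B=RBWB
After move 3 (F'): F=OYGG U=WGYR R=BYOR D=WWYB L=OGOR
After move 4 (F'): F=YGOG U=WGBO R=WYWR D=GRYB L=OROY
After move 5 (R): R=WWRY U=WGBG F=YROB D=GWYR B=OBGB
After move 6 (U'): U=GGWB F=OROB R=YRRY B=WWGB L=OBOY
After move 7 (F'): F=RBOO U=GGYR R=WRGY D=BYYR L=OBOW
Query: U face = GGYR

Answer: G G Y R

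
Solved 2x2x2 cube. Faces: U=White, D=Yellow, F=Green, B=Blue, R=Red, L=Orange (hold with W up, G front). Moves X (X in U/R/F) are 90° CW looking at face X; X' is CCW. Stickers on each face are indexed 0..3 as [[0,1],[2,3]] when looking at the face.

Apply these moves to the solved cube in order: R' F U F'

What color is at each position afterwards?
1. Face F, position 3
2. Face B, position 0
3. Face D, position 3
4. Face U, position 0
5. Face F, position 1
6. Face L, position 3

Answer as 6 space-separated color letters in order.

After move 1 (R'): R=RRRR U=WBWB F=GWGW D=YGYG B=YBYB
After move 2 (F): F=GGWW U=WBOO R=WRBR D=RRYG L=OYOG
After move 3 (U): U=OWOB F=WRWW R=YBBR B=OYYB L=GGOG
After move 4 (F'): F=RWWW U=OWYB R=RBRR D=GGYG L=GBOO
Query 1: F[3] = W
Query 2: B[0] = O
Query 3: D[3] = G
Query 4: U[0] = O
Query 5: F[1] = W
Query 6: L[3] = O

Answer: W O G O W O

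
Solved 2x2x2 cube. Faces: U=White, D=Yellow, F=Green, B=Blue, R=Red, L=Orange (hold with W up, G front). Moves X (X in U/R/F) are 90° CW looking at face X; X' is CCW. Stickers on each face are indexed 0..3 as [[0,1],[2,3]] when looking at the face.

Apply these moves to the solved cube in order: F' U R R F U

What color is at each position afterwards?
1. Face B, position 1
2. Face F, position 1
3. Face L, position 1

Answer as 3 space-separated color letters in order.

Answer: O Y Y

Derivation:
After move 1 (F'): F=GGGG U=WWRR R=YRYR D=OOYY L=OWOW
After move 2 (U): U=RWRW F=YRGG R=BBYR B=OWBB L=GGOW
After move 3 (R): R=YBRB U=RRRG F=YOGY D=OBYO B=WWWB
After move 4 (R): R=RYBB U=RORY F=YBGO D=OWYW B=GWRB
After move 5 (F): F=GYOB U=ROWG R=RYYB D=BRYW L=GOOW
After move 6 (U): U=WRGO F=RYOB R=GWYB B=GORB L=GYOW
Query 1: B[1] = O
Query 2: F[1] = Y
Query 3: L[1] = Y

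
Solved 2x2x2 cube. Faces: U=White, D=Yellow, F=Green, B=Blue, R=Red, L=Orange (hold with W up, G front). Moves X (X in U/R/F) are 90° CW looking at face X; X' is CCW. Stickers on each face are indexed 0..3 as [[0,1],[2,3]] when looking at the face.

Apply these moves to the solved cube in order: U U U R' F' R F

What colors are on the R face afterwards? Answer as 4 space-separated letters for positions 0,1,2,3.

Answer: G O G R

Derivation:
After move 1 (U): U=WWWW F=RRGG R=BBRR B=OOBB L=GGOO
After move 2 (U): U=WWWW F=BBGG R=OORR B=GGBB L=RROO
After move 3 (U): U=WWWW F=OOGG R=GGRR B=RRBB L=BBOO
After move 4 (R'): R=GRGR U=WBWR F=OWGW D=YOYG B=YRYB
After move 5 (F'): F=WWOG U=WBGG R=ORYR D=BOYG L=BROW
After move 6 (R): R=YORR U=WWGG F=WOOG D=BYYY B=GRBB
After move 7 (F): F=OWGO U=WWWR R=GOGR D=RYYY L=BBOY
Query: R face = GOGR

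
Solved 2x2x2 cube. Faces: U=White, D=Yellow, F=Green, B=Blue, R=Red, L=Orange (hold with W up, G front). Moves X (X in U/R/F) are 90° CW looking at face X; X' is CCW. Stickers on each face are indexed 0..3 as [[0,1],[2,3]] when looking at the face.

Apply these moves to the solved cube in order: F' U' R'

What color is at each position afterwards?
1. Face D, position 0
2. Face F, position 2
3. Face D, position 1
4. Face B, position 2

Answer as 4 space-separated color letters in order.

Answer: O G W O

Derivation:
After move 1 (F'): F=GGGG U=WWRR R=YRYR D=OOYY L=OWOW
After move 2 (U'): U=WRWR F=OWGG R=GGYR B=YRBB L=BBOW
After move 3 (R'): R=GRGY U=WBWY F=ORGR D=OWYG B=YROB
Query 1: D[0] = O
Query 2: F[2] = G
Query 3: D[1] = W
Query 4: B[2] = O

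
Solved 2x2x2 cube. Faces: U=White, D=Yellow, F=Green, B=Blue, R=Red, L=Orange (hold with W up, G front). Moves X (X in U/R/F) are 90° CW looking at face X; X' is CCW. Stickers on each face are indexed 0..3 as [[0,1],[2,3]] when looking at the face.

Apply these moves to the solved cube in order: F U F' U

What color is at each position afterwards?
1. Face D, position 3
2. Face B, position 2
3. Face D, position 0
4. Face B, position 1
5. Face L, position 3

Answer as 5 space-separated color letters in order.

After move 1 (F): F=GGGG U=WWOO R=WRWR D=RRYY L=OYOY
After move 2 (U): U=OWOW F=WRGG R=BBWR B=OYBB L=GGOY
After move 3 (F'): F=RGWG U=OWBW R=RBRR D=GYYY L=GWOO
After move 4 (U): U=BOWW F=RBWG R=OYRR B=GWBB L=RGOO
Query 1: D[3] = Y
Query 2: B[2] = B
Query 3: D[0] = G
Query 4: B[1] = W
Query 5: L[3] = O

Answer: Y B G W O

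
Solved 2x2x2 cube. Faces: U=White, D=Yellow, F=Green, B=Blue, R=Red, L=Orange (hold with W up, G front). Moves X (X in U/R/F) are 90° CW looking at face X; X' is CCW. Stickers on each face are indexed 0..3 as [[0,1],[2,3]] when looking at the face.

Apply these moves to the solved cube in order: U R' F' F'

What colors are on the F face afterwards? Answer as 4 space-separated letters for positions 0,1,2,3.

After move 1 (U): U=WWWW F=RRGG R=BBRR B=OOBB L=GGOO
After move 2 (R'): R=BRBR U=WBWO F=RWGW D=YRYG B=YOYB
After move 3 (F'): F=WWRG U=WBBB R=RRYR D=GOYG L=GOOW
After move 4 (F'): F=WGWR U=WBRY R=ORGR D=OWYG L=GBOB
Query: F face = WGWR

Answer: W G W R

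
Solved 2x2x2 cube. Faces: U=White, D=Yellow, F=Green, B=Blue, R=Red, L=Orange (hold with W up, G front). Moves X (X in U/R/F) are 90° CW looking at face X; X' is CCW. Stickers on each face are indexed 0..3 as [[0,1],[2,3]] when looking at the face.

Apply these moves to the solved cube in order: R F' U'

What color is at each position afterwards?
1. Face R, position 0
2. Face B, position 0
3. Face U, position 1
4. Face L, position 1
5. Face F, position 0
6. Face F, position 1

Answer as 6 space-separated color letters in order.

Answer: Y B R B O G

Derivation:
After move 1 (R): R=RRRR U=WGWG F=GYGY D=YBYB B=WBWB
After move 2 (F'): F=YYGG U=WGRR R=BRYR D=OOYB L=OGOW
After move 3 (U'): U=GRWR F=OGGG R=YYYR B=BRWB L=WBOW
Query 1: R[0] = Y
Query 2: B[0] = B
Query 3: U[1] = R
Query 4: L[1] = B
Query 5: F[0] = O
Query 6: F[1] = G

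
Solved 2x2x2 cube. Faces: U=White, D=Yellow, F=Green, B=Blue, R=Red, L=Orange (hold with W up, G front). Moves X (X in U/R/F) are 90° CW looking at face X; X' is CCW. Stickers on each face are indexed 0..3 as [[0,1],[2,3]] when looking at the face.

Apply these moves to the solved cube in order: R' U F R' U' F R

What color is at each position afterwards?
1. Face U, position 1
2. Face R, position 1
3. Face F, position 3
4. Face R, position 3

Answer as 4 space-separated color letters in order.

Answer: G W R W

Derivation:
After move 1 (R'): R=RRRR U=WBWB F=GWGW D=YGYG B=YBYB
After move 2 (U): U=WWBB F=RRGW R=YBRR B=OOYB L=GWOO
After move 3 (F): F=GRWR U=WWOW R=BBBR D=RYYG L=GYOG
After move 4 (R'): R=BRBB U=WYOO F=GWWW D=RRYR B=GOYB
After move 5 (U'): U=YOWO F=GYWW R=GWBB B=BRYB L=GOOG
After move 6 (F): F=WGWY U=YOGO R=WWOB D=BGYR L=GROR
After move 7 (R): R=OWBW U=YGGY F=WGWR D=BYYB B=OROB
Query 1: U[1] = G
Query 2: R[1] = W
Query 3: F[3] = R
Query 4: R[3] = W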